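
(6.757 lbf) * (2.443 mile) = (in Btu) 112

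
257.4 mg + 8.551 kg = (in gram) 8551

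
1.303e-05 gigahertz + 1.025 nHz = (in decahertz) 1303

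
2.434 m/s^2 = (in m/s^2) 2.434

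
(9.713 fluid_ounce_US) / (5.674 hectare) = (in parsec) 1.641e-25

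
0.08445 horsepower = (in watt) 62.97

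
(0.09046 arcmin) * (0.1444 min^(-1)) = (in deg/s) 3.628e-06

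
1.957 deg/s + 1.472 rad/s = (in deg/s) 86.3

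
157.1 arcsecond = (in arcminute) 2.618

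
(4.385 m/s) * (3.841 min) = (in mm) 1.011e+06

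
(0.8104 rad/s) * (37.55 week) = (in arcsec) 3.796e+12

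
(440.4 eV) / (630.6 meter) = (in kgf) 1.141e-20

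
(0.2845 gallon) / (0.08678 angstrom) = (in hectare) 1.241e+04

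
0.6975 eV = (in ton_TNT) 2.671e-29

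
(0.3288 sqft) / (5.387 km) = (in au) 3.79e-17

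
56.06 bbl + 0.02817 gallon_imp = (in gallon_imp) 1961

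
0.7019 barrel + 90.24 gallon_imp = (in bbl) 3.282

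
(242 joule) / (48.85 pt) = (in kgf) 1432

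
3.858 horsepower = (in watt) 2877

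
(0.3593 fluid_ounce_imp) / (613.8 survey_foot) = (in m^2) 5.457e-08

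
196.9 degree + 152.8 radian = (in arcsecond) 3.223e+07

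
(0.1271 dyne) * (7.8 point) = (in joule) 3.497e-09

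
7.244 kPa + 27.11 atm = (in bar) 27.54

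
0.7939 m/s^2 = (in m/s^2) 0.7939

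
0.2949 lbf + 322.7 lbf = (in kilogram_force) 146.5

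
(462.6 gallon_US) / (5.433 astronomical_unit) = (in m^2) 2.155e-12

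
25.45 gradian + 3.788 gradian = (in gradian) 29.24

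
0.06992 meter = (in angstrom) 6.992e+08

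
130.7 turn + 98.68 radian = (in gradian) 5.856e+04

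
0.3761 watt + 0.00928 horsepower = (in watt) 7.296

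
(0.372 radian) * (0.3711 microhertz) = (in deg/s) 7.91e-06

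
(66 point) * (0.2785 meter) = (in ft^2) 0.0698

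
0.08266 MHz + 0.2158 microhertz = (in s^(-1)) 8.266e+04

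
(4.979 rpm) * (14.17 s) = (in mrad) 7388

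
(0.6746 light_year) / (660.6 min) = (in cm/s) 1.61e+13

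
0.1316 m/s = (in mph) 0.2944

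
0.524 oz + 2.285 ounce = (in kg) 0.07963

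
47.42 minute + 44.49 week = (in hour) 7475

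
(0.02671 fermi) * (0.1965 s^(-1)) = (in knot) 1.02e-17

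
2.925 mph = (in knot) 2.542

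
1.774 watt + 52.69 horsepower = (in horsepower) 52.69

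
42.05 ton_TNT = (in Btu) 1.668e+08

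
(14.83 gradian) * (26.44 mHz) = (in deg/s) 0.3529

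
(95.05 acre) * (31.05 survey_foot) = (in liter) 3.64e+09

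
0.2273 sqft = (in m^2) 0.02112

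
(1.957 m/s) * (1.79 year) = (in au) 0.0007385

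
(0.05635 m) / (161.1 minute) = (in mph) 1.304e-05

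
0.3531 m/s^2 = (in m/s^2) 0.3531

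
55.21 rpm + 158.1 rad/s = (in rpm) 1565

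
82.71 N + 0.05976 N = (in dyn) 8.277e+06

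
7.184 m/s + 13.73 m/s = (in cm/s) 2091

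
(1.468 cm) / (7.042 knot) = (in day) 4.69e-08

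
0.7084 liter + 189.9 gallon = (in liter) 719.6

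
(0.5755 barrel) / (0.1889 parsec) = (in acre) 3.879e-21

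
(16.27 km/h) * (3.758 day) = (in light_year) 1.551e-10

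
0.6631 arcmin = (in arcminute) 0.6631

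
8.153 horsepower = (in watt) 6080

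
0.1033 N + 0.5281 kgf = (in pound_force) 1.187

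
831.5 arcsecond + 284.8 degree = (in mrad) 4975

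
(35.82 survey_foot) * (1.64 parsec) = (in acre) 1.365e+14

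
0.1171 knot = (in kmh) 0.2169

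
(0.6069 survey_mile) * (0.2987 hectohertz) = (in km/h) 1.05e+05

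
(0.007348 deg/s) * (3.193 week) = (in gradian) 1.577e+04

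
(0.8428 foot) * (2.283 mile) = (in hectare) 0.09438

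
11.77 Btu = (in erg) 1.242e+11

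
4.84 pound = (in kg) 2.195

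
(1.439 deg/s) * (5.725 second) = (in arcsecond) 2.966e+04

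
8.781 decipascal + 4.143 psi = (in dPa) 2.857e+05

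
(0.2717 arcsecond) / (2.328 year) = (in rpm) 1.713e-13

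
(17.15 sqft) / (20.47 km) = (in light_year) 8.227e-21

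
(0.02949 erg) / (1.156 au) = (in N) 1.705e-20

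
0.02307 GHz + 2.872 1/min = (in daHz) 2.307e+06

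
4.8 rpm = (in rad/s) 0.5027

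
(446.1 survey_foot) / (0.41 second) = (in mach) 0.974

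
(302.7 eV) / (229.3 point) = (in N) 5.995e-16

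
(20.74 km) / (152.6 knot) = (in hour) 0.07339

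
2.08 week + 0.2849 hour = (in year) 0.03992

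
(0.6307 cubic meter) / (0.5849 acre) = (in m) 0.0002665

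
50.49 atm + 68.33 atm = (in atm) 118.8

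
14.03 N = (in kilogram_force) 1.431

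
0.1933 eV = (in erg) 3.097e-13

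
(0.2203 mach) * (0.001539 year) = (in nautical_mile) 1966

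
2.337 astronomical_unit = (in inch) 1.376e+13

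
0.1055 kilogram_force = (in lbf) 0.2326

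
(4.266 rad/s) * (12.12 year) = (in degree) 9.342e+10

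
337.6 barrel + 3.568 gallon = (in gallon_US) 1.418e+04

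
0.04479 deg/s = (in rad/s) 0.0007817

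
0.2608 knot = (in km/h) 0.483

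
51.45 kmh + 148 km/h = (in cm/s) 5540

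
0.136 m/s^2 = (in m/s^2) 0.136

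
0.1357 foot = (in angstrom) 4.136e+08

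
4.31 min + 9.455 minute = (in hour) 0.2294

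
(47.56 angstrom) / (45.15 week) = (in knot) 3.386e-16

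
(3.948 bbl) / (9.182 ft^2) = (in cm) 73.58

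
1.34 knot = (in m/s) 0.6894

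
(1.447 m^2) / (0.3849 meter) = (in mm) 3759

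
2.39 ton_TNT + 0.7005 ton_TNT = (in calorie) 3.09e+09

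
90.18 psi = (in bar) 6.218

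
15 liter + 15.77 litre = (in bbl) 0.1935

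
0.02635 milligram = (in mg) 0.02635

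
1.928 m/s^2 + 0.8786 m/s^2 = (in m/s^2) 2.807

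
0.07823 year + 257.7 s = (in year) 0.07824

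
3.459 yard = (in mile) 0.001965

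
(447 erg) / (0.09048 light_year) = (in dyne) 5.222e-15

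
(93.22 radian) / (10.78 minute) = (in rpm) 1.376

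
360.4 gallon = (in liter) 1364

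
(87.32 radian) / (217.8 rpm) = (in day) 4.431e-05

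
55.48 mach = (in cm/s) 1.889e+06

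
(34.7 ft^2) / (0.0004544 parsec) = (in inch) 9.052e-12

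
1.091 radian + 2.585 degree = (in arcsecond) 2.343e+05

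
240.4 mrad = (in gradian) 15.3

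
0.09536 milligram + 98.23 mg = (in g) 0.09833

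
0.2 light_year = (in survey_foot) 6.208e+15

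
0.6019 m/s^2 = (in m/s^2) 0.6019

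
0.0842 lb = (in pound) 0.0842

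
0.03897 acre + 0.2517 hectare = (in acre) 0.6609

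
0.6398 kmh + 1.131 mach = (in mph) 861.9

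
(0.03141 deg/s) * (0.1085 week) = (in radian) 35.97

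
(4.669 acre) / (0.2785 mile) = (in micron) 4.216e+07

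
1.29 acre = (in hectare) 0.522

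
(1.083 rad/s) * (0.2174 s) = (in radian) 0.2354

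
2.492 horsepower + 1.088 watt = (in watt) 1859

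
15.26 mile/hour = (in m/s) 6.822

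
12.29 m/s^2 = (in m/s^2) 12.29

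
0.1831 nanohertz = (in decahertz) 1.831e-11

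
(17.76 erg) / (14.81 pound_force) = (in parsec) 8.737e-25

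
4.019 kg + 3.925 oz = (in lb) 9.106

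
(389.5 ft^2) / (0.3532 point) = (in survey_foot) 9.528e+05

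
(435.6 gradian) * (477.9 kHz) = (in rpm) 3.123e+07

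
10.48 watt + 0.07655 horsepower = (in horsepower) 0.0906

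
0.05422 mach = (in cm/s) 1846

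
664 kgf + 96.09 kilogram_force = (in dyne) 7.454e+08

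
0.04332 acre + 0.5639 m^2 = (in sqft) 1893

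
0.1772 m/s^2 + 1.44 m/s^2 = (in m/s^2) 1.617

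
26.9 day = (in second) 2.324e+06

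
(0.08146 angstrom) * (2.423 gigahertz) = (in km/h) 0.07106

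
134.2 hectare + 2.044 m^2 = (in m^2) 1.342e+06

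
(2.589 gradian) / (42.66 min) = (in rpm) 0.0001517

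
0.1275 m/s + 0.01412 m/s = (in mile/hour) 0.3168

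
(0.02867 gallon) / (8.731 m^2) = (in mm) 0.01243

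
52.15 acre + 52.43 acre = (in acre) 104.6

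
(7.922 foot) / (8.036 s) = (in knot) 0.5841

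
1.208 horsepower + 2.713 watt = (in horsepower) 1.212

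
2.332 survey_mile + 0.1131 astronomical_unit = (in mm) 1.692e+13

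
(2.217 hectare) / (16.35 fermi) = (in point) 3.844e+21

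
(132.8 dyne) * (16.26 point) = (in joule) 7.618e-06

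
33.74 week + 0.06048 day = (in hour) 5670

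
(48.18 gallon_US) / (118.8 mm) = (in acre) 0.0003794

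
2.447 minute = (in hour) 0.04078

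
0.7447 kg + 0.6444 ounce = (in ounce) 26.91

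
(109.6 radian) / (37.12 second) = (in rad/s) 2.953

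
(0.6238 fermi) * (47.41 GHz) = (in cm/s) 0.002957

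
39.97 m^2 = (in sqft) 430.2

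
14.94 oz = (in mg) 4.235e+05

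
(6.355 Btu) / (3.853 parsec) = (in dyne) 5.64e-09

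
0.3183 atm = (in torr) 241.9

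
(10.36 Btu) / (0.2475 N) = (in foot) 1.449e+05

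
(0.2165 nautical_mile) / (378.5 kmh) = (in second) 3.814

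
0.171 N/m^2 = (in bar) 1.71e-06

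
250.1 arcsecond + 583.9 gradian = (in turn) 1.46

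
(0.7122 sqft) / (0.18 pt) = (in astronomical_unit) 6.965e-09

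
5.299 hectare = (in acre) 13.09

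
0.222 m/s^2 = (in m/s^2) 0.222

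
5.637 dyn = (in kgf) 5.748e-06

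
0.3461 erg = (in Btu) 3.28e-11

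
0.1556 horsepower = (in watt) 116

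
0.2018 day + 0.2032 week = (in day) 1.624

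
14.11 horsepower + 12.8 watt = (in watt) 1.053e+04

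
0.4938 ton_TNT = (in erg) 2.066e+16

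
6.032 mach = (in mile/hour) 4594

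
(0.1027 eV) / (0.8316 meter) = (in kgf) 2.018e-21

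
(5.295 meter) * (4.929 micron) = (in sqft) 0.0002809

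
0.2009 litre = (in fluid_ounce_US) 6.793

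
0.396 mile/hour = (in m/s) 0.177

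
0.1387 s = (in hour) 3.853e-05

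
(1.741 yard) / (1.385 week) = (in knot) 3.694e-06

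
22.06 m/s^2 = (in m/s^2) 22.06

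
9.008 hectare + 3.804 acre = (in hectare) 10.55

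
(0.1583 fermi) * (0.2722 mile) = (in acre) 1.714e-17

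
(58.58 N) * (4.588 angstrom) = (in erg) 0.2688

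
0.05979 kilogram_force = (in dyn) 5.863e+04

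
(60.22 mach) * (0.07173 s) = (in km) 1.471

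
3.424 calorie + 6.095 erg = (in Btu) 0.01358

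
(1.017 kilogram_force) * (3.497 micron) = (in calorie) 8.336e-06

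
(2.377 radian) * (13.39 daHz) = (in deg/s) 1.824e+04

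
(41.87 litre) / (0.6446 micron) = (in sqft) 6.992e+05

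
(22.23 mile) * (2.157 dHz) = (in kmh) 2.778e+04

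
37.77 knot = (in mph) 43.46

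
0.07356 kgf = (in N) 0.7214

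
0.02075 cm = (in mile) 1.289e-07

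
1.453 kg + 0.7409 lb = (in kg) 1.789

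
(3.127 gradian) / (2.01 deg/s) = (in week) 2.315e-06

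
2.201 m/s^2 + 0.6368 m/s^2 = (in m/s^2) 2.838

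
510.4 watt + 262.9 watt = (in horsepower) 1.037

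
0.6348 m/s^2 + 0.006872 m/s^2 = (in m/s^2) 0.6417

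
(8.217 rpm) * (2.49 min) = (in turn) 20.46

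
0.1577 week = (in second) 9.538e+04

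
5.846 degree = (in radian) 0.102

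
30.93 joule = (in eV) 1.93e+20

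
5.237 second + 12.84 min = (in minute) 12.93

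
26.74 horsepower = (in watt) 1.994e+04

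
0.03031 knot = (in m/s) 0.01559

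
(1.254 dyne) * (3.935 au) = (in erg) 7.382e+13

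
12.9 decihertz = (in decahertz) 0.129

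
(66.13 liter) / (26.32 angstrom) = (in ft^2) 2.704e+08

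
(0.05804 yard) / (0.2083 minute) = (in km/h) 0.01529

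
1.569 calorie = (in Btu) 0.006222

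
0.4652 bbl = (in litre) 73.96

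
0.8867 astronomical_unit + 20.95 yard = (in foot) 4.352e+11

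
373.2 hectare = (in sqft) 4.017e+07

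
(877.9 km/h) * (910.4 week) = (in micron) 1.343e+17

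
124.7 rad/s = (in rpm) 1191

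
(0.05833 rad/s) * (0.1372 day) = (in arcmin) 2.377e+06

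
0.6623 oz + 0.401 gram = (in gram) 19.18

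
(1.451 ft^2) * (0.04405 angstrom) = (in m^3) 5.938e-13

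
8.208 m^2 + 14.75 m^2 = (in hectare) 0.002296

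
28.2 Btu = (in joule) 2.975e+04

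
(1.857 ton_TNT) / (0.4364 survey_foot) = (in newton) 5.841e+10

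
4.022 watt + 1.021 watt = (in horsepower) 0.006763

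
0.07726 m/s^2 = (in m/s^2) 0.07726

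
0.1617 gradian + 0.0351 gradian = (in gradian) 0.1968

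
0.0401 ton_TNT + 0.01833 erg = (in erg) 1.678e+15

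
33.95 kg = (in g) 3.395e+04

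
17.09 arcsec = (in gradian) 0.005275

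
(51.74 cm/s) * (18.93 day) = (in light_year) 8.945e-11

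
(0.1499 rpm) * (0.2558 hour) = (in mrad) 1.446e+04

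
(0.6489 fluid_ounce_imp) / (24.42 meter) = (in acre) 1.866e-10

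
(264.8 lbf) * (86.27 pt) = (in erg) 3.585e+08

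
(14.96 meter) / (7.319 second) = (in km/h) 7.358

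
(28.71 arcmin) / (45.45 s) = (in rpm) 0.001755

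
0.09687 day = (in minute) 139.5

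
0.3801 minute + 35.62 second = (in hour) 0.01623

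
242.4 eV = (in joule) 3.884e-17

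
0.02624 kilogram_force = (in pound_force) 0.05785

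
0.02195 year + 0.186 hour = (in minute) 1.155e+04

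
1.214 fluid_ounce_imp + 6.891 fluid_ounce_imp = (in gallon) 0.06084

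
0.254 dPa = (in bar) 2.54e-07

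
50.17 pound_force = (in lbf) 50.17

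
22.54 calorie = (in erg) 9.431e+08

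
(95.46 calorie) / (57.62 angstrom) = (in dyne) 6.932e+15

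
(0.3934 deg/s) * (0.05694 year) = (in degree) 7.064e+05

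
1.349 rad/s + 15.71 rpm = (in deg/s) 171.6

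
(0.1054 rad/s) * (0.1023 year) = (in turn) 5.412e+04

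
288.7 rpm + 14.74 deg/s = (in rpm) 291.2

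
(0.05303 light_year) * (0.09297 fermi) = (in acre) 1.153e-05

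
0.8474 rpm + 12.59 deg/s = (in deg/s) 17.67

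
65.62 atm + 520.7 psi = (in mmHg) 7.68e+04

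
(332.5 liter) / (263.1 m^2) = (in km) 1.264e-06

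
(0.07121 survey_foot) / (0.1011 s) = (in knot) 0.4173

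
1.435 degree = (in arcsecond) 5166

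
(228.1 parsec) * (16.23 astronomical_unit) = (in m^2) 1.709e+31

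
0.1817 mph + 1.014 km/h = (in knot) 0.7054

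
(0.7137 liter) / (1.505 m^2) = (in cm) 0.04742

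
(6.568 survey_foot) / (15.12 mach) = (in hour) 1.08e-07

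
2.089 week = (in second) 1.263e+06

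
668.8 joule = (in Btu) 0.6339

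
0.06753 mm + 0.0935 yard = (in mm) 85.56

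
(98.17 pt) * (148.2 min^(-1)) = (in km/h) 0.3079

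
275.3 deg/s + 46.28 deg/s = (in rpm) 53.6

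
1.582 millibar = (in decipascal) 1582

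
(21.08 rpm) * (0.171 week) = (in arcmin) 7.848e+08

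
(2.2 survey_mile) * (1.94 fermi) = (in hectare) 6.869e-16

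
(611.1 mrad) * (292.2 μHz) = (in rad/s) 0.0001786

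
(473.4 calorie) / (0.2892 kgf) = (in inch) 2.75e+04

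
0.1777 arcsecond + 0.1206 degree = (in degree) 0.1206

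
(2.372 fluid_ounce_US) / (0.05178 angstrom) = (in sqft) 1.458e+08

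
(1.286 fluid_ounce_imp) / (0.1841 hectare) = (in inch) 7.814e-07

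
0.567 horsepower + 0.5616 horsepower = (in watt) 841.6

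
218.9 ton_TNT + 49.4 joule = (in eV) 5.716e+30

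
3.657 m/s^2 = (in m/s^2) 3.657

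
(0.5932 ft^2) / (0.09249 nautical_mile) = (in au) 2.151e-15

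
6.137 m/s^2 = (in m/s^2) 6.137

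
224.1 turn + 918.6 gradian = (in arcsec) 2.934e+08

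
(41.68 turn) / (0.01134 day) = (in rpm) 2.552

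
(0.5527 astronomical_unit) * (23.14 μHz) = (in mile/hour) 4.28e+06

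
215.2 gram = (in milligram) 2.152e+05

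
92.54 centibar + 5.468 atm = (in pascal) 6.466e+05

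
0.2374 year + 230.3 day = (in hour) 7607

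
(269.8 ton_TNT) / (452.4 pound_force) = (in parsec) 1.818e-08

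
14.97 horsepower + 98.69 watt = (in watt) 1.126e+04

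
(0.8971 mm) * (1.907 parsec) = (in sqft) 5.682e+14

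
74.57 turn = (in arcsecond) 9.664e+07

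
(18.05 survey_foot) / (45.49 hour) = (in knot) 6.53e-05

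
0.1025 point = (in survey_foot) 0.0001186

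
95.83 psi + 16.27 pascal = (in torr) 4956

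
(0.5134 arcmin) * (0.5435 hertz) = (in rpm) 0.0007751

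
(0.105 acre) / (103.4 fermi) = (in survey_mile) 2.554e+12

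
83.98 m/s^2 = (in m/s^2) 83.98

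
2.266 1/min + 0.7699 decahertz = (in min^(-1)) 464.2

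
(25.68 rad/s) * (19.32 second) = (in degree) 2.843e+04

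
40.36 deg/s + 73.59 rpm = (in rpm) 80.32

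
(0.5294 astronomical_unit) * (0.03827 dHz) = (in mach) 8.901e+05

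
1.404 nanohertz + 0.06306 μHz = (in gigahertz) 6.446e-17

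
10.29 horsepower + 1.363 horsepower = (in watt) 8690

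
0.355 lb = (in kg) 0.161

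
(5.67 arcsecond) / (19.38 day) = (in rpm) 1.568e-10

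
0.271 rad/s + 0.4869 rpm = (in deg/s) 18.45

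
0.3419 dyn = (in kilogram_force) 3.486e-07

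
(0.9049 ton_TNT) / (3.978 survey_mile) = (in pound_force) 1.33e+05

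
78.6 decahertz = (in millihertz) 7.86e+05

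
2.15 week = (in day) 15.05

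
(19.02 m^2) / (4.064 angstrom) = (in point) 1.327e+14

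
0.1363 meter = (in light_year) 1.441e-17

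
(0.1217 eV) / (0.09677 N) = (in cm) 2.015e-17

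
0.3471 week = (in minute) 3499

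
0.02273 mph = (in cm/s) 1.016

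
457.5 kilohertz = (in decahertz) 4.575e+04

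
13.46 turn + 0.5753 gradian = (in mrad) 8.458e+04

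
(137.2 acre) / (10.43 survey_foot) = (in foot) 5.73e+05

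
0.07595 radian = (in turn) 0.01209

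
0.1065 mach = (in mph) 81.12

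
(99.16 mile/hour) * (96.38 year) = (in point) 3.819e+14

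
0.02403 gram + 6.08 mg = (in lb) 6.638e-05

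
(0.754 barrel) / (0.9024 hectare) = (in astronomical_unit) 8.88e-17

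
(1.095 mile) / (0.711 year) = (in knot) 0.0001528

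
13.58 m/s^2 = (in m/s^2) 13.58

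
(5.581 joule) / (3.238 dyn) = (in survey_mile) 107.1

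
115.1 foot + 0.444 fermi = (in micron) 3.508e+07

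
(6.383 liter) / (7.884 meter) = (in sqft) 0.008715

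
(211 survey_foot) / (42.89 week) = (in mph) 5.546e-06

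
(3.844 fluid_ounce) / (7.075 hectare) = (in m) 1.607e-09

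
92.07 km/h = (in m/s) 25.57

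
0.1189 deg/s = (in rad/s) 0.002075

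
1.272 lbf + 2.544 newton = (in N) 8.202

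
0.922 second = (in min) 0.01537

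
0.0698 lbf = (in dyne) 3.105e+04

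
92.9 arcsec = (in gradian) 0.02867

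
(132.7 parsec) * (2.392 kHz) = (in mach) 2.877e+19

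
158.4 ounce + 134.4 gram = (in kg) 4.625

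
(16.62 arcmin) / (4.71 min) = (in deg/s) 0.0009802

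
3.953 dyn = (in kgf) 4.031e-06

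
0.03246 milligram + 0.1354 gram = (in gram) 0.1354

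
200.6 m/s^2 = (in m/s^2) 200.6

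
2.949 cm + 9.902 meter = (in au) 6.639e-11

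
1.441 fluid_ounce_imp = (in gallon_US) 0.01082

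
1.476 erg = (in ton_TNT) 3.528e-17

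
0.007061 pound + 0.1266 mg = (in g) 3.203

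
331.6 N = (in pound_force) 74.55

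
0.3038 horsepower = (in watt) 226.5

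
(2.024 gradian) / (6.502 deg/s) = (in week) 4.632e-07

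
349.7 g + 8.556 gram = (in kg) 0.3583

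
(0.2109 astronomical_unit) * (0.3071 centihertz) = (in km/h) 3.488e+08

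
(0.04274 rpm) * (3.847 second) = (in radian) 0.01722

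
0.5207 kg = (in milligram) 5.207e+05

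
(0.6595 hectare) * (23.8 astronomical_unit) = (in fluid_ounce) 7.94e+20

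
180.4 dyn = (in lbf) 0.0004056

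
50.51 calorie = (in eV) 1.319e+21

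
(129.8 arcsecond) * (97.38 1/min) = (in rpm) 0.009753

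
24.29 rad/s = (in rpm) 232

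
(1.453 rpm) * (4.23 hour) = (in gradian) 1.475e+05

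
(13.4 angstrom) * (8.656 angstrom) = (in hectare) 1.16e-22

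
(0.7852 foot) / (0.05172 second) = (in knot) 8.995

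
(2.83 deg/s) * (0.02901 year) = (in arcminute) 1.553e+08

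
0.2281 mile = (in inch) 1.445e+04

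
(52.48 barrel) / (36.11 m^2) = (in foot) 0.7581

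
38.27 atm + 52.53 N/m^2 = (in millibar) 3.878e+04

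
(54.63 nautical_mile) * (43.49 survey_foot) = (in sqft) 1.444e+07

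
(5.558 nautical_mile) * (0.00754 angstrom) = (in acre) 1.918e-12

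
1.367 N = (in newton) 1.367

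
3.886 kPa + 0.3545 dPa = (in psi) 0.5636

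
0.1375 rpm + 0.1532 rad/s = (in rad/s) 0.1676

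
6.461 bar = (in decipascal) 6.461e+06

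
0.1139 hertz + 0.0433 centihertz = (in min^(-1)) 6.86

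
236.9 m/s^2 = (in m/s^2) 236.9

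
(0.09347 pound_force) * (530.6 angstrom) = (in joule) 2.206e-08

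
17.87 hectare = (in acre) 44.16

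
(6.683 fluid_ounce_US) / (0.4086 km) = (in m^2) 4.837e-07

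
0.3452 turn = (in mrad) 2169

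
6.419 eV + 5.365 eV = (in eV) 11.78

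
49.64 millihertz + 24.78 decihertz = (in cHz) 252.8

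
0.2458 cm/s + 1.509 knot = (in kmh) 2.804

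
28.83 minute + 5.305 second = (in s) 1735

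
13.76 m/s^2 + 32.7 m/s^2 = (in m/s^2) 46.46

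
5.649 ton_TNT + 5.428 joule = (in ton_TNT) 5.649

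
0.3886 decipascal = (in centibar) 3.886e-05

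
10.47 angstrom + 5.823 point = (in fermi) 2.054e+12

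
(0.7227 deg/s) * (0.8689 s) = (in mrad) 10.96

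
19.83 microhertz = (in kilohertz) 1.983e-08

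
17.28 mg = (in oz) 0.0006095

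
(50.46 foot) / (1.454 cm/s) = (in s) 1058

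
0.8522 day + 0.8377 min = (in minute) 1228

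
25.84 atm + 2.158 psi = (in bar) 26.33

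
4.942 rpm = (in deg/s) 29.65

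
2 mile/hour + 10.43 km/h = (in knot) 7.37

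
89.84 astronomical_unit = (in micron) 1.344e+19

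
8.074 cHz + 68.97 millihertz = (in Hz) 0.1497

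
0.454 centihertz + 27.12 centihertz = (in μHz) 2.757e+05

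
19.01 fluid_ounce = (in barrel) 0.003536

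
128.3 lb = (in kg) 58.2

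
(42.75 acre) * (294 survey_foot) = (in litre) 1.55e+10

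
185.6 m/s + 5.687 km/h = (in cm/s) 1.872e+04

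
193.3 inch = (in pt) 1.392e+04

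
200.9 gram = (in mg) 2.009e+05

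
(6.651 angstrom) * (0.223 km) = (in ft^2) 1.596e-06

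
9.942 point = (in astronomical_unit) 2.344e-14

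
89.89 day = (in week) 12.84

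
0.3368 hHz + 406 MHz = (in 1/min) 2.436e+10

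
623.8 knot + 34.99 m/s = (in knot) 691.8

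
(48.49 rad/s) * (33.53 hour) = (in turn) 9.316e+05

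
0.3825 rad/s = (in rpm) 3.653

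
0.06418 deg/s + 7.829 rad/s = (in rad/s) 7.83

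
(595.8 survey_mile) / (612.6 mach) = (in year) 1.458e-07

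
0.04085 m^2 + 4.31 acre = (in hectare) 1.744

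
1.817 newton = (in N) 1.817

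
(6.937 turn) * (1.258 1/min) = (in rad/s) 0.9139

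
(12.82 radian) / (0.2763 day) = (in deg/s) 0.03077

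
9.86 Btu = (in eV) 6.493e+22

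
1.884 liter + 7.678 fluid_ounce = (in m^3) 0.002111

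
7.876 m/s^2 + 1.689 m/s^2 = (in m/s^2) 9.565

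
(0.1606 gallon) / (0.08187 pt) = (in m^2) 21.05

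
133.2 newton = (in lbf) 29.94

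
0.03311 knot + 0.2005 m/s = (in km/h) 0.7831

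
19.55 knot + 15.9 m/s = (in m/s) 25.96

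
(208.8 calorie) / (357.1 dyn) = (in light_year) 2.586e-11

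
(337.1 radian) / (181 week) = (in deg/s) 0.0001764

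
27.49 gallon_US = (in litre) 104.1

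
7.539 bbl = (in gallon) 316.6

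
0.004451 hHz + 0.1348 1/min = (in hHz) 0.004473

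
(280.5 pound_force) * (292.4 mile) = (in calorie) 1.403e+08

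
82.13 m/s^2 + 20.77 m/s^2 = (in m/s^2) 102.9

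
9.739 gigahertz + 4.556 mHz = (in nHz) 9.739e+18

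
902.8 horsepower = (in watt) 6.732e+05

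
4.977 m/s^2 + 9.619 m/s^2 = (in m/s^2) 14.6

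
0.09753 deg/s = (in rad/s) 0.001702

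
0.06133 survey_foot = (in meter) 0.01869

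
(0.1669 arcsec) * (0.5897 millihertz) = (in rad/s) 4.772e-10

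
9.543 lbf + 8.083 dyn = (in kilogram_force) 4.329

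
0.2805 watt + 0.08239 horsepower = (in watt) 61.72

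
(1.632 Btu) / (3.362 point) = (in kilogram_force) 1.48e+05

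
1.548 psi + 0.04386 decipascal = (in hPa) 106.7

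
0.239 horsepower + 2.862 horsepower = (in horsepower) 3.101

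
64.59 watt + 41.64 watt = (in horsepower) 0.1425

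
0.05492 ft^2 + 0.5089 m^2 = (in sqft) 5.533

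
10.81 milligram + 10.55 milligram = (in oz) 0.0007535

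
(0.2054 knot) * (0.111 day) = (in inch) 3.99e+04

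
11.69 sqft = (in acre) 0.0002684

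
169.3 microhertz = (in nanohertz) 1.693e+05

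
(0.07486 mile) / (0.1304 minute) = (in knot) 29.93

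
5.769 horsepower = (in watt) 4302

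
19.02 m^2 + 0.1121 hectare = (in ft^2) 1.227e+04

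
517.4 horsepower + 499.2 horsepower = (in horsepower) 1017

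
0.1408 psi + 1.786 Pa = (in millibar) 9.726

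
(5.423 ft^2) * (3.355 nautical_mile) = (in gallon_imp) 6.886e+05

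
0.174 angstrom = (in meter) 1.74e-11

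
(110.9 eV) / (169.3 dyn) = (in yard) 1.148e-14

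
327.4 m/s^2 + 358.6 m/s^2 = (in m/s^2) 686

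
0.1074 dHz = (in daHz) 0.001074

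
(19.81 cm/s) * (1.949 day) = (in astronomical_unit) 2.23e-07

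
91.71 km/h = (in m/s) 25.47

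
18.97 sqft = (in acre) 0.0004355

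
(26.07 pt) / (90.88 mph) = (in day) 2.62e-09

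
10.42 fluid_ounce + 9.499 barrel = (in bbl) 9.501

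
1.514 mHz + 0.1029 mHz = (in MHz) 1.617e-09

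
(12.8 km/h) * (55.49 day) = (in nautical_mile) 9204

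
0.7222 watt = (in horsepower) 0.0009685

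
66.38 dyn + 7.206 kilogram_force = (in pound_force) 15.89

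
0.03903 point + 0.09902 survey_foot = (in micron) 3.02e+04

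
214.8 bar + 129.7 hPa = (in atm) 212.1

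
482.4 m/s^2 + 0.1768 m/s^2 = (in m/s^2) 482.6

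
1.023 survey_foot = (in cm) 31.18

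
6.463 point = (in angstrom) 2.28e+07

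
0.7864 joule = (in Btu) 0.0007454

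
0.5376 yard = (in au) 3.286e-12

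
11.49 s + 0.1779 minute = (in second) 22.16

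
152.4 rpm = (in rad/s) 15.96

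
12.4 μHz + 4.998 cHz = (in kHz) 4.999e-05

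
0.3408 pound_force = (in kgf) 0.1546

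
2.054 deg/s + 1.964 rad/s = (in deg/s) 114.6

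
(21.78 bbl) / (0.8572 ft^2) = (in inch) 1712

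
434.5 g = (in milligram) 4.345e+05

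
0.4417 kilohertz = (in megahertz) 0.0004417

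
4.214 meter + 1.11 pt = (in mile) 0.002619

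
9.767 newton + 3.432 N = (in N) 13.2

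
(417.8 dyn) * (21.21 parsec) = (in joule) 2.734e+15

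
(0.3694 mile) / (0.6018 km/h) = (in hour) 0.9879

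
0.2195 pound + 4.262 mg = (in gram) 99.57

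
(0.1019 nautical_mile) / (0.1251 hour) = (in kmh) 1.509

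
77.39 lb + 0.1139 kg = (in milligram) 3.522e+07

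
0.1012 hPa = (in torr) 0.07591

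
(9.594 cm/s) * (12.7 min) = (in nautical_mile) 0.03947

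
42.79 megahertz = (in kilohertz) 4.279e+04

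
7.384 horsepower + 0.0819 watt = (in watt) 5506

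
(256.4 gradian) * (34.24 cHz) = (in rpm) 13.17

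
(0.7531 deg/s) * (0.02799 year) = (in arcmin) 3.989e+07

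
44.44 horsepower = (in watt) 3.314e+04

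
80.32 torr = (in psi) 1.553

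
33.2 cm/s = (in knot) 0.6454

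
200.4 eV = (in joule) 3.211e-17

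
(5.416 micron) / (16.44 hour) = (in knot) 1.779e-10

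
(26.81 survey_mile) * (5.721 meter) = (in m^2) 2.468e+05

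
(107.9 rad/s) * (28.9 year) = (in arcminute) 3.381e+14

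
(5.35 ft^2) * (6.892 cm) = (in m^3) 0.03426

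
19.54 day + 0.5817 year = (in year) 0.6352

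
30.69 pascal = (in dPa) 306.9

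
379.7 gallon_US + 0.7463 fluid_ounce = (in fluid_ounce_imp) 5.059e+04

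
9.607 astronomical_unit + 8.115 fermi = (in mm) 1.437e+15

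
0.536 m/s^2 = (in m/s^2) 0.536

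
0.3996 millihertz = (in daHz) 3.996e-05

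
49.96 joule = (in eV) 3.118e+20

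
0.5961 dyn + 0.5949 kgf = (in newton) 5.834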